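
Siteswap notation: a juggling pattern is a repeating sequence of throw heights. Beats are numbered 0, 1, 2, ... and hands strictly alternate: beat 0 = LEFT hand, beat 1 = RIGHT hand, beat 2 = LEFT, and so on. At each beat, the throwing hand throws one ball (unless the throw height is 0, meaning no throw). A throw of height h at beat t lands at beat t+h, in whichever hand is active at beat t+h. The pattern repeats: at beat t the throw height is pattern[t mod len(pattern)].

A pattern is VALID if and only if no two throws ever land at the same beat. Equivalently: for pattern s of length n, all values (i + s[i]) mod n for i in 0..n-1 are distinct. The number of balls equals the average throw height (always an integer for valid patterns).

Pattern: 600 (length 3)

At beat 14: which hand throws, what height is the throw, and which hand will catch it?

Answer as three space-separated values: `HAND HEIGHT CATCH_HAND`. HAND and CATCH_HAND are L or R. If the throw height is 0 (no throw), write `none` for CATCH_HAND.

Answer: L 0 none

Derivation:
Beat 14: 14 mod 2 = 0, so hand = L
Throw height = pattern[14 mod 3] = pattern[2] = 0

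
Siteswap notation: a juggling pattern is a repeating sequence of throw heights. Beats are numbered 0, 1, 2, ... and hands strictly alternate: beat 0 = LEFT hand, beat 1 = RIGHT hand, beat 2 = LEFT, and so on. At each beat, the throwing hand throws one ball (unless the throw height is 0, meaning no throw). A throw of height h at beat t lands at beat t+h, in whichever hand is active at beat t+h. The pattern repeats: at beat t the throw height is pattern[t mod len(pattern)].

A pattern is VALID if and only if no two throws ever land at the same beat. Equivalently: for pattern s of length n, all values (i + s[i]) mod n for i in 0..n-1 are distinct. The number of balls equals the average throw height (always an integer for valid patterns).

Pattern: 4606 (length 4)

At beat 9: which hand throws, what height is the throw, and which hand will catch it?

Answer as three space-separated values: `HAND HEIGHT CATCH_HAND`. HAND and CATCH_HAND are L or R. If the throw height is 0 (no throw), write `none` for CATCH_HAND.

Beat 9: 9 mod 2 = 1, so hand = R
Throw height = pattern[9 mod 4] = pattern[1] = 6
Lands at beat 9+6=15, 15 mod 2 = 1, so catch hand = R

Answer: R 6 R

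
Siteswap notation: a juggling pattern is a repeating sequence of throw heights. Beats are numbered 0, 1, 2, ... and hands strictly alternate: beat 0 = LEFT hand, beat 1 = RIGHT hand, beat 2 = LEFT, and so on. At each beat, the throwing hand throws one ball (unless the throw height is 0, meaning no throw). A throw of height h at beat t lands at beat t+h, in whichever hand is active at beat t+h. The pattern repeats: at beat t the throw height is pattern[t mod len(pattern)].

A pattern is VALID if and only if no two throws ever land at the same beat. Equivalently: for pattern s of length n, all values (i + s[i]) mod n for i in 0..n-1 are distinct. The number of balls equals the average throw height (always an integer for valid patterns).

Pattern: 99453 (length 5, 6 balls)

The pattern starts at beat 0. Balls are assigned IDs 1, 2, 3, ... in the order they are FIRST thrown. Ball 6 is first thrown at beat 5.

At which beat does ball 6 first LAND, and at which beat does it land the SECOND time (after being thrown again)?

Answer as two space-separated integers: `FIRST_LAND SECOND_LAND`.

Beat 0 (L): throw ball1 h=9 -> lands@9:R; in-air after throw: [b1@9:R]
Beat 1 (R): throw ball2 h=9 -> lands@10:L; in-air after throw: [b1@9:R b2@10:L]
Beat 2 (L): throw ball3 h=4 -> lands@6:L; in-air after throw: [b3@6:L b1@9:R b2@10:L]
Beat 3 (R): throw ball4 h=5 -> lands@8:L; in-air after throw: [b3@6:L b4@8:L b1@9:R b2@10:L]
Beat 4 (L): throw ball5 h=3 -> lands@7:R; in-air after throw: [b3@6:L b5@7:R b4@8:L b1@9:R b2@10:L]
Beat 5 (R): throw ball6 h=9 -> lands@14:L; in-air after throw: [b3@6:L b5@7:R b4@8:L b1@9:R b2@10:L b6@14:L]
Beat 6 (L): throw ball3 h=9 -> lands@15:R; in-air after throw: [b5@7:R b4@8:L b1@9:R b2@10:L b6@14:L b3@15:R]
Beat 7 (R): throw ball5 h=4 -> lands@11:R; in-air after throw: [b4@8:L b1@9:R b2@10:L b5@11:R b6@14:L b3@15:R]
Beat 8 (L): throw ball4 h=5 -> lands@13:R; in-air after throw: [b1@9:R b2@10:L b5@11:R b4@13:R b6@14:L b3@15:R]
Beat 9 (R): throw ball1 h=3 -> lands@12:L; in-air after throw: [b2@10:L b5@11:R b1@12:L b4@13:R b6@14:L b3@15:R]
Beat 10 (L): throw ball2 h=9 -> lands@19:R; in-air after throw: [b5@11:R b1@12:L b4@13:R b6@14:L b3@15:R b2@19:R]
Beat 11 (R): throw ball5 h=9 -> lands@20:L; in-air after throw: [b1@12:L b4@13:R b6@14:L b3@15:R b2@19:R b5@20:L]
Beat 12 (L): throw ball1 h=4 -> lands@16:L; in-air after throw: [b4@13:R b6@14:L b3@15:R b1@16:L b2@19:R b5@20:L]
Beat 13 (R): throw ball4 h=5 -> lands@18:L; in-air after throw: [b6@14:L b3@15:R b1@16:L b4@18:L b2@19:R b5@20:L]
Beat 14 (L): throw ball6 h=3 -> lands@17:R; in-air after throw: [b3@15:R b1@16:L b6@17:R b4@18:L b2@19:R b5@20:L]
Beat 15 (R): throw ball3 h=9 -> lands@24:L; in-air after throw: [b1@16:L b6@17:R b4@18:L b2@19:R b5@20:L b3@24:L]
Beat 16 (L): throw ball1 h=9 -> lands@25:R; in-air after throw: [b6@17:R b4@18:L b2@19:R b5@20:L b3@24:L b1@25:R]
Beat 17 (R): throw ball6 h=4 -> lands@21:R; in-air after throw: [b4@18:L b2@19:R b5@20:L b6@21:R b3@24:L b1@25:R]
Ball 6: thrown@5 h=9 -> first land @14; rethrown@14 h=3 -> second land @17

Answer: 14 17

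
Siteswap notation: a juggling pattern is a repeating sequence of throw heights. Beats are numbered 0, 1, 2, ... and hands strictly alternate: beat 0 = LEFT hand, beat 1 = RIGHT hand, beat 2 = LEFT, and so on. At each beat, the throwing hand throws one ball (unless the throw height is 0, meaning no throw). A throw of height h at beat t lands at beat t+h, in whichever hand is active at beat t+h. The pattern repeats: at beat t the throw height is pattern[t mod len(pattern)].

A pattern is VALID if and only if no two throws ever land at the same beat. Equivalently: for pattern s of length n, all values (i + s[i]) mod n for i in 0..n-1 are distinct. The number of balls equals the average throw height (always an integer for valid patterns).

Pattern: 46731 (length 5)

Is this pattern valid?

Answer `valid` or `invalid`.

i=0: (i + s[i]) mod n = (0 + 4) mod 5 = 4
i=1: (i + s[i]) mod n = (1 + 6) mod 5 = 2
i=2: (i + s[i]) mod n = (2 + 7) mod 5 = 4
i=3: (i + s[i]) mod n = (3 + 3) mod 5 = 1
i=4: (i + s[i]) mod n = (4 + 1) mod 5 = 0
Residues: [4, 2, 4, 1, 0], distinct: False

Answer: invalid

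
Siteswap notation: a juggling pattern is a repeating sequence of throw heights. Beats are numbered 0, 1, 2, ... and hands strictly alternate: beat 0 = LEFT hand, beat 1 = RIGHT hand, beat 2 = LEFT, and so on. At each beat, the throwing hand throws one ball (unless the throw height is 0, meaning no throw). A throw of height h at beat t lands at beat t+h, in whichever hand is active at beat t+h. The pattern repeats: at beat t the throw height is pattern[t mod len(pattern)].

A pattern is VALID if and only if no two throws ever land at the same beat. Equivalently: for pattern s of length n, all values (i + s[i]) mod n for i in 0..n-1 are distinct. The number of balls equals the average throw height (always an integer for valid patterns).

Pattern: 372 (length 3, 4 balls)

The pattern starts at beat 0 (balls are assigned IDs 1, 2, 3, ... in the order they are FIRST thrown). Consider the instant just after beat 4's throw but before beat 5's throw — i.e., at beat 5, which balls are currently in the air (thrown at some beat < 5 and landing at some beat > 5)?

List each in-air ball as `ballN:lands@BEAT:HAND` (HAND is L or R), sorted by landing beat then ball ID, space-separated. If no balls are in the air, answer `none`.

Answer: ball1:lands@6:L ball2:lands@8:L ball3:lands@11:R

Derivation:
Beat 0 (L): throw ball1 h=3 -> lands@3:R; in-air after throw: [b1@3:R]
Beat 1 (R): throw ball2 h=7 -> lands@8:L; in-air after throw: [b1@3:R b2@8:L]
Beat 2 (L): throw ball3 h=2 -> lands@4:L; in-air after throw: [b1@3:R b3@4:L b2@8:L]
Beat 3 (R): throw ball1 h=3 -> lands@6:L; in-air after throw: [b3@4:L b1@6:L b2@8:L]
Beat 4 (L): throw ball3 h=7 -> lands@11:R; in-air after throw: [b1@6:L b2@8:L b3@11:R]
Beat 5 (R): throw ball4 h=2 -> lands@7:R; in-air after throw: [b1@6:L b4@7:R b2@8:L b3@11:R]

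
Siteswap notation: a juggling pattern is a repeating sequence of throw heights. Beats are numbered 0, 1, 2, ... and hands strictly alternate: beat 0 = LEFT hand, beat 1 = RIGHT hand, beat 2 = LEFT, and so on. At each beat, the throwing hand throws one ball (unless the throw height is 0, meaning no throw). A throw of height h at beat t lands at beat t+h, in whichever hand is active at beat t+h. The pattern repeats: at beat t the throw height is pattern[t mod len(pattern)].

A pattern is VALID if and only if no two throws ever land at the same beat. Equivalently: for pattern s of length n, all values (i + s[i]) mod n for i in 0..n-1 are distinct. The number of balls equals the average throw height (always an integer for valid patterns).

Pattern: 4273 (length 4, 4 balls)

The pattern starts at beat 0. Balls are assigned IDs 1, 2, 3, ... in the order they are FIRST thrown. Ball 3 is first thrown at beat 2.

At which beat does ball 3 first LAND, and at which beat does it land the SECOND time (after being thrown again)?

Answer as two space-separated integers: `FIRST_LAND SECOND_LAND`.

Beat 0 (L): throw ball1 h=4 -> lands@4:L; in-air after throw: [b1@4:L]
Beat 1 (R): throw ball2 h=2 -> lands@3:R; in-air after throw: [b2@3:R b1@4:L]
Beat 2 (L): throw ball3 h=7 -> lands@9:R; in-air after throw: [b2@3:R b1@4:L b3@9:R]
Beat 3 (R): throw ball2 h=3 -> lands@6:L; in-air after throw: [b1@4:L b2@6:L b3@9:R]
Beat 4 (L): throw ball1 h=4 -> lands@8:L; in-air after throw: [b2@6:L b1@8:L b3@9:R]
Beat 5 (R): throw ball4 h=2 -> lands@7:R; in-air after throw: [b2@6:L b4@7:R b1@8:L b3@9:R]
Beat 6 (L): throw ball2 h=7 -> lands@13:R; in-air after throw: [b4@7:R b1@8:L b3@9:R b2@13:R]
Beat 7 (R): throw ball4 h=3 -> lands@10:L; in-air after throw: [b1@8:L b3@9:R b4@10:L b2@13:R]
Beat 8 (L): throw ball1 h=4 -> lands@12:L; in-air after throw: [b3@9:R b4@10:L b1@12:L b2@13:R]
Beat 9 (R): throw ball3 h=2 -> lands@11:R; in-air after throw: [b4@10:L b3@11:R b1@12:L b2@13:R]
Beat 10 (L): throw ball4 h=7 -> lands@17:R; in-air after throw: [b3@11:R b1@12:L b2@13:R b4@17:R]
Beat 11 (R): throw ball3 h=3 -> lands@14:L; in-air after throw: [b1@12:L b2@13:R b3@14:L b4@17:R]
Ball 3: thrown@2 h=7 -> first land @9; rethrown@9 h=2 -> second land @11

Answer: 9 11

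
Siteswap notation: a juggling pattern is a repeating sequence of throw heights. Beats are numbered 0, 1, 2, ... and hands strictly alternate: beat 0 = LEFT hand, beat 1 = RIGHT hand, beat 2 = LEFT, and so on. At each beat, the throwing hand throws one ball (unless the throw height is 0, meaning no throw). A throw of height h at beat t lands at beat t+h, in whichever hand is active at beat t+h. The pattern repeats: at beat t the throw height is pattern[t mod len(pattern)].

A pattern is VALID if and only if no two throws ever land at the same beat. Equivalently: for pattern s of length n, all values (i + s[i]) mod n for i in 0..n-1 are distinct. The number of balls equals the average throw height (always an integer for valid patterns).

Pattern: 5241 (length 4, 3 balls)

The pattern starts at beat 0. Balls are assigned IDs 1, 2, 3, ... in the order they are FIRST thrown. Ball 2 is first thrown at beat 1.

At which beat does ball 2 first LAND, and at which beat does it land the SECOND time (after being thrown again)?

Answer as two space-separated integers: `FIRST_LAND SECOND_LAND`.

Answer: 3 4

Derivation:
Beat 0 (L): throw ball1 h=5 -> lands@5:R; in-air after throw: [b1@5:R]
Beat 1 (R): throw ball2 h=2 -> lands@3:R; in-air after throw: [b2@3:R b1@5:R]
Beat 2 (L): throw ball3 h=4 -> lands@6:L; in-air after throw: [b2@3:R b1@5:R b3@6:L]
Beat 3 (R): throw ball2 h=1 -> lands@4:L; in-air after throw: [b2@4:L b1@5:R b3@6:L]
Beat 4 (L): throw ball2 h=5 -> lands@9:R; in-air after throw: [b1@5:R b3@6:L b2@9:R]
Ball 2: thrown@1 h=2 -> first land @3; rethrown@3 h=1 -> second land @4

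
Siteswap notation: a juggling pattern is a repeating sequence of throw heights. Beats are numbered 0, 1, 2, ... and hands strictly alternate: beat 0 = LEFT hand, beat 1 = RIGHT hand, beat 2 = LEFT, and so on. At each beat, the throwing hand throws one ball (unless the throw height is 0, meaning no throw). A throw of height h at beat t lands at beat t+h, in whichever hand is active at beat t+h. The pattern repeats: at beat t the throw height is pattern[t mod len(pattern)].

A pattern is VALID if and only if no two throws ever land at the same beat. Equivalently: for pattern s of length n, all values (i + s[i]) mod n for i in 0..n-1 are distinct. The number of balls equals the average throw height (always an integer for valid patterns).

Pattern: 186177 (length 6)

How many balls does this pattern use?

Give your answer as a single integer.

Answer: 5

Derivation:
Pattern = [1, 8, 6, 1, 7, 7], length n = 6
  position 0: throw height = 1, running sum = 1
  position 1: throw height = 8, running sum = 9
  position 2: throw height = 6, running sum = 15
  position 3: throw height = 1, running sum = 16
  position 4: throw height = 7, running sum = 23
  position 5: throw height = 7, running sum = 30
Total sum = 30; balls = sum / n = 30 / 6 = 5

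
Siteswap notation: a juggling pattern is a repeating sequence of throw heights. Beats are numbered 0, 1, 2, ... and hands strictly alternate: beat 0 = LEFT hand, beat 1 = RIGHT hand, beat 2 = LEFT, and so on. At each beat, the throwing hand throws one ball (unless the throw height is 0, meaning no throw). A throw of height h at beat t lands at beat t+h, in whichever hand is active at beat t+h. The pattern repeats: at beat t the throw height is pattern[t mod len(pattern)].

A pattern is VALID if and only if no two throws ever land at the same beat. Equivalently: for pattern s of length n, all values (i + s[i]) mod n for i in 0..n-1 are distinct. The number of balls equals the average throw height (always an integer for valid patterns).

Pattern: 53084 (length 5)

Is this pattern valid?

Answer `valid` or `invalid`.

i=0: (i + s[i]) mod n = (0 + 5) mod 5 = 0
i=1: (i + s[i]) mod n = (1 + 3) mod 5 = 4
i=2: (i + s[i]) mod n = (2 + 0) mod 5 = 2
i=3: (i + s[i]) mod n = (3 + 8) mod 5 = 1
i=4: (i + s[i]) mod n = (4 + 4) mod 5 = 3
Residues: [0, 4, 2, 1, 3], distinct: True

Answer: valid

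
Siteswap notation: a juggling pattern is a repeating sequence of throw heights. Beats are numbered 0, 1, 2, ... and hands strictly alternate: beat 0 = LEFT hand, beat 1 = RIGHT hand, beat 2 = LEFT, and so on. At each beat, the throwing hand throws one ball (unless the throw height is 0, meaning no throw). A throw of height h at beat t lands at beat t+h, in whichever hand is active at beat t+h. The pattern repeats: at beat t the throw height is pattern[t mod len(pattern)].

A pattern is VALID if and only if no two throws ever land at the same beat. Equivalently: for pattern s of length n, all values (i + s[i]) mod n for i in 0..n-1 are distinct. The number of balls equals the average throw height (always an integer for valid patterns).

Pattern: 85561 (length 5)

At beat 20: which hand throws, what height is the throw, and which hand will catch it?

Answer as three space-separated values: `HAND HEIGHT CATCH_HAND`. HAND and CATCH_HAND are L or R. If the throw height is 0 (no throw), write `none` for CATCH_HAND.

Beat 20: 20 mod 2 = 0, so hand = L
Throw height = pattern[20 mod 5] = pattern[0] = 8
Lands at beat 20+8=28, 28 mod 2 = 0, so catch hand = L

Answer: L 8 L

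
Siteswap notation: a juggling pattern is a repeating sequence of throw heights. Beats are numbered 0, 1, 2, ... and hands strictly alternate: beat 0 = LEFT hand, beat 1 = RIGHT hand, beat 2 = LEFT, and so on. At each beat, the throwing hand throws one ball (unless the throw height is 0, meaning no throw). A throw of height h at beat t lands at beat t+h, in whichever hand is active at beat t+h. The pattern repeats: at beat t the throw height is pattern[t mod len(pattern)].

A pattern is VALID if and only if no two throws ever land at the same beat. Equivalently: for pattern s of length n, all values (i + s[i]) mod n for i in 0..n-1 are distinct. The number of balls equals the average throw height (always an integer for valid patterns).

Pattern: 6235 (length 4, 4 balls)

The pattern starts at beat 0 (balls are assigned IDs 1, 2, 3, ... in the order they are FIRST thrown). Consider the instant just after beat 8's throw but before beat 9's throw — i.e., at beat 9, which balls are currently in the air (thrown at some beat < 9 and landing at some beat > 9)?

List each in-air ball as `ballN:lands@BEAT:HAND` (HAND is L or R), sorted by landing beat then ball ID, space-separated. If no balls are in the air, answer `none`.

Answer: ball4:lands@10:L ball3:lands@12:L ball2:lands@14:L

Derivation:
Beat 0 (L): throw ball1 h=6 -> lands@6:L; in-air after throw: [b1@6:L]
Beat 1 (R): throw ball2 h=2 -> lands@3:R; in-air after throw: [b2@3:R b1@6:L]
Beat 2 (L): throw ball3 h=3 -> lands@5:R; in-air after throw: [b2@3:R b3@5:R b1@6:L]
Beat 3 (R): throw ball2 h=5 -> lands@8:L; in-air after throw: [b3@5:R b1@6:L b2@8:L]
Beat 4 (L): throw ball4 h=6 -> lands@10:L; in-air after throw: [b3@5:R b1@6:L b2@8:L b4@10:L]
Beat 5 (R): throw ball3 h=2 -> lands@7:R; in-air after throw: [b1@6:L b3@7:R b2@8:L b4@10:L]
Beat 6 (L): throw ball1 h=3 -> lands@9:R; in-air after throw: [b3@7:R b2@8:L b1@9:R b4@10:L]
Beat 7 (R): throw ball3 h=5 -> lands@12:L; in-air after throw: [b2@8:L b1@9:R b4@10:L b3@12:L]
Beat 8 (L): throw ball2 h=6 -> lands@14:L; in-air after throw: [b1@9:R b4@10:L b3@12:L b2@14:L]
Beat 9 (R): throw ball1 h=2 -> lands@11:R; in-air after throw: [b4@10:L b1@11:R b3@12:L b2@14:L]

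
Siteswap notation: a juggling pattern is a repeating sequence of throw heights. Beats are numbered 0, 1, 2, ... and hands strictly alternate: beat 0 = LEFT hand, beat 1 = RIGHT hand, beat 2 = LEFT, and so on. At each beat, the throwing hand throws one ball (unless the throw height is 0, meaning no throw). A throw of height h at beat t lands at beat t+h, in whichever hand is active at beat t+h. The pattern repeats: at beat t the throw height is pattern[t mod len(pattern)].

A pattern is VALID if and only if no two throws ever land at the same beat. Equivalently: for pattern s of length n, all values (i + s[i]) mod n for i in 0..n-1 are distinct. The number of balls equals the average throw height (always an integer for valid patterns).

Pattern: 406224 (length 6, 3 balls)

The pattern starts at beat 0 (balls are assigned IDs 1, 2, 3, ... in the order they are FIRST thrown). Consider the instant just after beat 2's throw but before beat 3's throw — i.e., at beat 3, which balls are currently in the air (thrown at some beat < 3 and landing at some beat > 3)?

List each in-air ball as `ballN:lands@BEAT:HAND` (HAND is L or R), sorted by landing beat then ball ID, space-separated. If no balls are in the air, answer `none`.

Answer: ball1:lands@4:L ball2:lands@8:L

Derivation:
Beat 0 (L): throw ball1 h=4 -> lands@4:L; in-air after throw: [b1@4:L]
Beat 2 (L): throw ball2 h=6 -> lands@8:L; in-air after throw: [b1@4:L b2@8:L]
Beat 3 (R): throw ball3 h=2 -> lands@5:R; in-air after throw: [b1@4:L b3@5:R b2@8:L]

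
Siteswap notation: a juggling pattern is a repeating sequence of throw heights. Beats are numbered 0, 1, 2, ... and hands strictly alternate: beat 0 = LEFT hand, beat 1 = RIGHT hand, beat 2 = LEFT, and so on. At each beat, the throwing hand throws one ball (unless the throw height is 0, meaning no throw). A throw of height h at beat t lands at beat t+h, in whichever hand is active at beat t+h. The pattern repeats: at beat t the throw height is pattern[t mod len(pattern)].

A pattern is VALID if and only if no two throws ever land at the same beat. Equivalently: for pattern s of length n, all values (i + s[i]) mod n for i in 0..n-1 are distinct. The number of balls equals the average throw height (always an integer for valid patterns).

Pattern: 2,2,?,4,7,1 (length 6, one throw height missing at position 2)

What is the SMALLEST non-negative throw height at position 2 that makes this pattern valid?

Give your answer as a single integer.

Answer: 2

Derivation:
i=0: (0 + 2) mod 6 = 2
i=1: (1 + 2) mod 6 = 3
i=2: s[i]=? (unknown)
i=3: (3 + 4) mod 6 = 1
i=4: (4 + 7) mod 6 = 5
i=5: (5 + 1) mod 6 = 0
Known residues: [0, 1, 2, 3, 5]; need a permutation of 0..5, so missing residue r = 4
Need (2 + s) mod 6 = 4; smallest s = (4 - 2) mod 6 = 2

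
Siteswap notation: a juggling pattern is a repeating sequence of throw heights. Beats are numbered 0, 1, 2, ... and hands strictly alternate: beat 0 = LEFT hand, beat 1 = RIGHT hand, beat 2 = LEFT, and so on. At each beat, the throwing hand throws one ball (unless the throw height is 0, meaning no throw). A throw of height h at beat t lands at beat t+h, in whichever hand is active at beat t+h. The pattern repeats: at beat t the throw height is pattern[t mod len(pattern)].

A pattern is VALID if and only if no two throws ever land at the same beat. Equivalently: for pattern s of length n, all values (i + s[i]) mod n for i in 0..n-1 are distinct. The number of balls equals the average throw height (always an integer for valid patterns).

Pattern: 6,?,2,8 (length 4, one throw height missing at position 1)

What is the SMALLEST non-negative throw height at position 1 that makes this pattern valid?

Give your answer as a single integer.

i=0: (0 + 6) mod 4 = 2
i=1: s[i]=? (unknown)
i=2: (2 + 2) mod 4 = 0
i=3: (3 + 8) mod 4 = 3
Known residues: [0, 2, 3]; need a permutation of 0..3, so missing residue r = 1
Need (1 + s) mod 4 = 1; smallest s = (1 - 1) mod 4 = 0

Answer: 0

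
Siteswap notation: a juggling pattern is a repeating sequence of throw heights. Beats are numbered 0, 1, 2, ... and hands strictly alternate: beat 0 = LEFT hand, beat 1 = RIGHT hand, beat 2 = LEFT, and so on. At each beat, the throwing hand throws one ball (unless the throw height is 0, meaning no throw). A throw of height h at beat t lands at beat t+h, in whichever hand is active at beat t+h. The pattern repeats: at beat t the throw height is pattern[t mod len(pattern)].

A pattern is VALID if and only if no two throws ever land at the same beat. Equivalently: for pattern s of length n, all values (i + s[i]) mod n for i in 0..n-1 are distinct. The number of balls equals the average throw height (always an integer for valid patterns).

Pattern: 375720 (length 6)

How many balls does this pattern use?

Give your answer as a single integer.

Pattern = [3, 7, 5, 7, 2, 0], length n = 6
  position 0: throw height = 3, running sum = 3
  position 1: throw height = 7, running sum = 10
  position 2: throw height = 5, running sum = 15
  position 3: throw height = 7, running sum = 22
  position 4: throw height = 2, running sum = 24
  position 5: throw height = 0, running sum = 24
Total sum = 24; balls = sum / n = 24 / 6 = 4

Answer: 4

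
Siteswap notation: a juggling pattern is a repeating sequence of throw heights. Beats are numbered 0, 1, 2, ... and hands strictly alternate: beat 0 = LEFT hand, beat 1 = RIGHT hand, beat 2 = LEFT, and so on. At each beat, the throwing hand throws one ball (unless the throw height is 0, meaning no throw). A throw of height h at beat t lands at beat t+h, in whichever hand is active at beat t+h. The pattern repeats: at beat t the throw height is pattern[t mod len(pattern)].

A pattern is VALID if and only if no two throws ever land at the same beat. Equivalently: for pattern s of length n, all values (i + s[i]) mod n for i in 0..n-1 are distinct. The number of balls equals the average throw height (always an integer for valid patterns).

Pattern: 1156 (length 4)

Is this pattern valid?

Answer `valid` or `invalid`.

Answer: invalid

Derivation:
i=0: (i + s[i]) mod n = (0 + 1) mod 4 = 1
i=1: (i + s[i]) mod n = (1 + 1) mod 4 = 2
i=2: (i + s[i]) mod n = (2 + 5) mod 4 = 3
i=3: (i + s[i]) mod n = (3 + 6) mod 4 = 1
Residues: [1, 2, 3, 1], distinct: False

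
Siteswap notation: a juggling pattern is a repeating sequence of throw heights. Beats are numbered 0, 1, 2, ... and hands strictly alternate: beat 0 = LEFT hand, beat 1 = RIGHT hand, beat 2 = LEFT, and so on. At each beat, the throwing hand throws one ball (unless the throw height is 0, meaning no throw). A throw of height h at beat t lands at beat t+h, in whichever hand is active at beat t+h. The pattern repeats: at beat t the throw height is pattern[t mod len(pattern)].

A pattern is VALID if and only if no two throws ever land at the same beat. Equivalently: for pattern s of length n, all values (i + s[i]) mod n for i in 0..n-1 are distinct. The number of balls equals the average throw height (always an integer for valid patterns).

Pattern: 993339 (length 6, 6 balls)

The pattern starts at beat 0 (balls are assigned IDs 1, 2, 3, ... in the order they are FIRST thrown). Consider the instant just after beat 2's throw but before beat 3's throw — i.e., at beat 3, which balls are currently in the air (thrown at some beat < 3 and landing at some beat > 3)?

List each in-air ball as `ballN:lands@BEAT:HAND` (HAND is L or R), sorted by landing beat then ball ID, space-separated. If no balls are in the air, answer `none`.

Beat 0 (L): throw ball1 h=9 -> lands@9:R; in-air after throw: [b1@9:R]
Beat 1 (R): throw ball2 h=9 -> lands@10:L; in-air after throw: [b1@9:R b2@10:L]
Beat 2 (L): throw ball3 h=3 -> lands@5:R; in-air after throw: [b3@5:R b1@9:R b2@10:L]
Beat 3 (R): throw ball4 h=3 -> lands@6:L; in-air after throw: [b3@5:R b4@6:L b1@9:R b2@10:L]

Answer: ball3:lands@5:R ball1:lands@9:R ball2:lands@10:L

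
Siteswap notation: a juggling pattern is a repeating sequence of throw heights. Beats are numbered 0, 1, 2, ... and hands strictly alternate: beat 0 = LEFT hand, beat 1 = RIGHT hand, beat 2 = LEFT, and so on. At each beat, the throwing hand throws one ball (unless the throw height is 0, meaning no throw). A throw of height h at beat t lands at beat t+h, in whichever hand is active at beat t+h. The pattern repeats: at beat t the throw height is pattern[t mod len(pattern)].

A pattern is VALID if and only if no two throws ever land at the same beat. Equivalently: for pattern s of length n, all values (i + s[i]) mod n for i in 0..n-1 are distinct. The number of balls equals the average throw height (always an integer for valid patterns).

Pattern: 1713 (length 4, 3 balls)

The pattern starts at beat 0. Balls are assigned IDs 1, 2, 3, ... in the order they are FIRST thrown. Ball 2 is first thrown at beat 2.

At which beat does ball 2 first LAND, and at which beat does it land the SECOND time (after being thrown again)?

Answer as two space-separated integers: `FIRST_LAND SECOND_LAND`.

Answer: 3 6

Derivation:
Beat 0 (L): throw ball1 h=1 -> lands@1:R; in-air after throw: [b1@1:R]
Beat 1 (R): throw ball1 h=7 -> lands@8:L; in-air after throw: [b1@8:L]
Beat 2 (L): throw ball2 h=1 -> lands@3:R; in-air after throw: [b2@3:R b1@8:L]
Beat 3 (R): throw ball2 h=3 -> lands@6:L; in-air after throw: [b2@6:L b1@8:L]
Beat 4 (L): throw ball3 h=1 -> lands@5:R; in-air after throw: [b3@5:R b2@6:L b1@8:L]
Beat 5 (R): throw ball3 h=7 -> lands@12:L; in-air after throw: [b2@6:L b1@8:L b3@12:L]
Beat 6 (L): throw ball2 h=1 -> lands@7:R; in-air after throw: [b2@7:R b1@8:L b3@12:L]
Ball 2: thrown@2 h=1 -> first land @3; rethrown@3 h=3 -> second land @6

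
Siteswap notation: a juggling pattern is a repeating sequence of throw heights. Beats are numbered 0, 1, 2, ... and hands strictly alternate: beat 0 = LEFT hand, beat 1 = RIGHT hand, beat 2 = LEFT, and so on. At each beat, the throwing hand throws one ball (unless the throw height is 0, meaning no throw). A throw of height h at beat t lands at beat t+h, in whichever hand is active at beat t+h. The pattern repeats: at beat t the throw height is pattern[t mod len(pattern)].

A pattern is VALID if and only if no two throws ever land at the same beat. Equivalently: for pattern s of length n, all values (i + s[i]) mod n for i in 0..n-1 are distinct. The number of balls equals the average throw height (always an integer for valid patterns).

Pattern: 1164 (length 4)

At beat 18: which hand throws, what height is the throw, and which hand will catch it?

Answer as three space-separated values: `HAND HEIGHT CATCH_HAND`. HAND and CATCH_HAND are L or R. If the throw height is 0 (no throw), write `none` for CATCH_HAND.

Answer: L 6 L

Derivation:
Beat 18: 18 mod 2 = 0, so hand = L
Throw height = pattern[18 mod 4] = pattern[2] = 6
Lands at beat 18+6=24, 24 mod 2 = 0, so catch hand = L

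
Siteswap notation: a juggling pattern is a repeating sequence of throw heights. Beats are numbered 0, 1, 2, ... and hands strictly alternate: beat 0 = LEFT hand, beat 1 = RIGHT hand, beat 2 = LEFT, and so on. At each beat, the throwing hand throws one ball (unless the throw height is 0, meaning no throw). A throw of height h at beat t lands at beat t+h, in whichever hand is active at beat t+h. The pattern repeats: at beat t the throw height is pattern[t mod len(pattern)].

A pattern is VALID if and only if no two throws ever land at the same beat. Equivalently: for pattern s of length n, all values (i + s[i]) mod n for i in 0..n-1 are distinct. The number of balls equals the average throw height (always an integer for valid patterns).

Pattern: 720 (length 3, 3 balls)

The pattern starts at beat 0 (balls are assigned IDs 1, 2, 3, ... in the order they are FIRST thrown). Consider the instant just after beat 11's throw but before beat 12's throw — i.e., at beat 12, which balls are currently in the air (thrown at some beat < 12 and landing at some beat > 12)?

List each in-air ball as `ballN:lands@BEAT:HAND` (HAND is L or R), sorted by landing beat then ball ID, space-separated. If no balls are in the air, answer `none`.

Answer: ball3:lands@13:R ball1:lands@16:L

Derivation:
Beat 0 (L): throw ball1 h=7 -> lands@7:R; in-air after throw: [b1@7:R]
Beat 1 (R): throw ball2 h=2 -> lands@3:R; in-air after throw: [b2@3:R b1@7:R]
Beat 3 (R): throw ball2 h=7 -> lands@10:L; in-air after throw: [b1@7:R b2@10:L]
Beat 4 (L): throw ball3 h=2 -> lands@6:L; in-air after throw: [b3@6:L b1@7:R b2@10:L]
Beat 6 (L): throw ball3 h=7 -> lands@13:R; in-air after throw: [b1@7:R b2@10:L b3@13:R]
Beat 7 (R): throw ball1 h=2 -> lands@9:R; in-air after throw: [b1@9:R b2@10:L b3@13:R]
Beat 9 (R): throw ball1 h=7 -> lands@16:L; in-air after throw: [b2@10:L b3@13:R b1@16:L]
Beat 10 (L): throw ball2 h=2 -> lands@12:L; in-air after throw: [b2@12:L b3@13:R b1@16:L]
Beat 12 (L): throw ball2 h=7 -> lands@19:R; in-air after throw: [b3@13:R b1@16:L b2@19:R]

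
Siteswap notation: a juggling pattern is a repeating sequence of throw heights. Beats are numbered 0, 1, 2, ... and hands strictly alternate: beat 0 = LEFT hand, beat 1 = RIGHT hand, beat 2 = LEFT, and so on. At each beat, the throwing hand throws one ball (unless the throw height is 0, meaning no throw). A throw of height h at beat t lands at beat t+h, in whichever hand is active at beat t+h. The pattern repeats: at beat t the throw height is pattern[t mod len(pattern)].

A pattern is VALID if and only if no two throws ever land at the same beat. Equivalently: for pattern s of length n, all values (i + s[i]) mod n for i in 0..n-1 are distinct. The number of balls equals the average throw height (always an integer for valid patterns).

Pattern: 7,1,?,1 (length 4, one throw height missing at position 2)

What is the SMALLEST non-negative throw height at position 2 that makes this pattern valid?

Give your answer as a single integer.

Answer: 3

Derivation:
i=0: (0 + 7) mod 4 = 3
i=1: (1 + 1) mod 4 = 2
i=2: s[i]=? (unknown)
i=3: (3 + 1) mod 4 = 0
Known residues: [0, 2, 3]; need a permutation of 0..3, so missing residue r = 1
Need (2 + s) mod 4 = 1; smallest s = (1 - 2) mod 4 = 3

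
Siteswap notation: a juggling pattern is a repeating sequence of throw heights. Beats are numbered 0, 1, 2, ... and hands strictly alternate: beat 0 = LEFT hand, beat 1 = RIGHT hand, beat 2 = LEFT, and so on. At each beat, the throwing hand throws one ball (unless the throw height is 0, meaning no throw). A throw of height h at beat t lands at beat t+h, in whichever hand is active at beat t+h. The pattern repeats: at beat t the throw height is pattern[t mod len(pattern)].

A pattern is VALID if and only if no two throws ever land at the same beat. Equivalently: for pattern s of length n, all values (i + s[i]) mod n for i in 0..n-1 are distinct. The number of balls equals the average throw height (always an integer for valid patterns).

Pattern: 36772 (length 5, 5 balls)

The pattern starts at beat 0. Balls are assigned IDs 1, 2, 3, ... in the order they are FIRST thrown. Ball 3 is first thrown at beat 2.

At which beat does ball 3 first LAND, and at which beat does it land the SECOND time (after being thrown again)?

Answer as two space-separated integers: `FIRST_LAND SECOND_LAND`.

Beat 0 (L): throw ball1 h=3 -> lands@3:R; in-air after throw: [b1@3:R]
Beat 1 (R): throw ball2 h=6 -> lands@7:R; in-air after throw: [b1@3:R b2@7:R]
Beat 2 (L): throw ball3 h=7 -> lands@9:R; in-air after throw: [b1@3:R b2@7:R b3@9:R]
Beat 3 (R): throw ball1 h=7 -> lands@10:L; in-air after throw: [b2@7:R b3@9:R b1@10:L]
Beat 4 (L): throw ball4 h=2 -> lands@6:L; in-air after throw: [b4@6:L b2@7:R b3@9:R b1@10:L]
Beat 5 (R): throw ball5 h=3 -> lands@8:L; in-air after throw: [b4@6:L b2@7:R b5@8:L b3@9:R b1@10:L]
Beat 6 (L): throw ball4 h=6 -> lands@12:L; in-air after throw: [b2@7:R b5@8:L b3@9:R b1@10:L b4@12:L]
Beat 7 (R): throw ball2 h=7 -> lands@14:L; in-air after throw: [b5@8:L b3@9:R b1@10:L b4@12:L b2@14:L]
Beat 8 (L): throw ball5 h=7 -> lands@15:R; in-air after throw: [b3@9:R b1@10:L b4@12:L b2@14:L b5@15:R]
Beat 9 (R): throw ball3 h=2 -> lands@11:R; in-air after throw: [b1@10:L b3@11:R b4@12:L b2@14:L b5@15:R]
Beat 10 (L): throw ball1 h=3 -> lands@13:R; in-air after throw: [b3@11:R b4@12:L b1@13:R b2@14:L b5@15:R]
Beat 11 (R): throw ball3 h=6 -> lands@17:R; in-air after throw: [b4@12:L b1@13:R b2@14:L b5@15:R b3@17:R]
Ball 3: thrown@2 h=7 -> first land @9; rethrown@9 h=2 -> second land @11

Answer: 9 11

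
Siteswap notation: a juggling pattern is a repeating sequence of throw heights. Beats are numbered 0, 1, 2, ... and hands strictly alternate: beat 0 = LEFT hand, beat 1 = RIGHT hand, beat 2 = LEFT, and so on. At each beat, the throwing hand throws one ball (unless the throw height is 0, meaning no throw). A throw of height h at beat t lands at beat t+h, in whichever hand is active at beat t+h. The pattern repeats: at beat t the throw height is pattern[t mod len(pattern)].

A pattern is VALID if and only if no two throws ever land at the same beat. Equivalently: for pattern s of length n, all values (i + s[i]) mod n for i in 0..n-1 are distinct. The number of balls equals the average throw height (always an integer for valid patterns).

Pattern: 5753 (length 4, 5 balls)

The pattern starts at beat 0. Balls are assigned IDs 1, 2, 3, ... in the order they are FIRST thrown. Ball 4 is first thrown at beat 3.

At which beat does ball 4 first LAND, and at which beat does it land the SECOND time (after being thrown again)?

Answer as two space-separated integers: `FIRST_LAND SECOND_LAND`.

Beat 0 (L): throw ball1 h=5 -> lands@5:R; in-air after throw: [b1@5:R]
Beat 1 (R): throw ball2 h=7 -> lands@8:L; in-air after throw: [b1@5:R b2@8:L]
Beat 2 (L): throw ball3 h=5 -> lands@7:R; in-air after throw: [b1@5:R b3@7:R b2@8:L]
Beat 3 (R): throw ball4 h=3 -> lands@6:L; in-air after throw: [b1@5:R b4@6:L b3@7:R b2@8:L]
Beat 4 (L): throw ball5 h=5 -> lands@9:R; in-air after throw: [b1@5:R b4@6:L b3@7:R b2@8:L b5@9:R]
Beat 5 (R): throw ball1 h=7 -> lands@12:L; in-air after throw: [b4@6:L b3@7:R b2@8:L b5@9:R b1@12:L]
Beat 6 (L): throw ball4 h=5 -> lands@11:R; in-air after throw: [b3@7:R b2@8:L b5@9:R b4@11:R b1@12:L]
Beat 7 (R): throw ball3 h=3 -> lands@10:L; in-air after throw: [b2@8:L b5@9:R b3@10:L b4@11:R b1@12:L]
Beat 8 (L): throw ball2 h=5 -> lands@13:R; in-air after throw: [b5@9:R b3@10:L b4@11:R b1@12:L b2@13:R]
Beat 9 (R): throw ball5 h=7 -> lands@16:L; in-air after throw: [b3@10:L b4@11:R b1@12:L b2@13:R b5@16:L]
Beat 10 (L): throw ball3 h=5 -> lands@15:R; in-air after throw: [b4@11:R b1@12:L b2@13:R b3@15:R b5@16:L]
Beat 11 (R): throw ball4 h=3 -> lands@14:L; in-air after throw: [b1@12:L b2@13:R b4@14:L b3@15:R b5@16:L]
Ball 4: thrown@3 h=3 -> first land @6; rethrown@6 h=5 -> second land @11

Answer: 6 11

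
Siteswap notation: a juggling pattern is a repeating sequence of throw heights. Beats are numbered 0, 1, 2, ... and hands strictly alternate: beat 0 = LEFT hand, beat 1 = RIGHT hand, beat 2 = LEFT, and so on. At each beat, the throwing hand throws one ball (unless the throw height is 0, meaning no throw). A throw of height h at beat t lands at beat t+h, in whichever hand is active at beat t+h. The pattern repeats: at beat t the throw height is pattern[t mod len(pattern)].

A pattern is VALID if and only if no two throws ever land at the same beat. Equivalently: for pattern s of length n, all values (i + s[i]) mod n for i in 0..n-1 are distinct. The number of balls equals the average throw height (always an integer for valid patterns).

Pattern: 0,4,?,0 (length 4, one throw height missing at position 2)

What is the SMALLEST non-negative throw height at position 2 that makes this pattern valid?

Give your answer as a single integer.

Answer: 0

Derivation:
i=0: (0 + 0) mod 4 = 0
i=1: (1 + 4) mod 4 = 1
i=2: s[i]=? (unknown)
i=3: (3 + 0) mod 4 = 3
Known residues: [0, 1, 3]; need a permutation of 0..3, so missing residue r = 2
Need (2 + s) mod 4 = 2; smallest s = (2 - 2) mod 4 = 0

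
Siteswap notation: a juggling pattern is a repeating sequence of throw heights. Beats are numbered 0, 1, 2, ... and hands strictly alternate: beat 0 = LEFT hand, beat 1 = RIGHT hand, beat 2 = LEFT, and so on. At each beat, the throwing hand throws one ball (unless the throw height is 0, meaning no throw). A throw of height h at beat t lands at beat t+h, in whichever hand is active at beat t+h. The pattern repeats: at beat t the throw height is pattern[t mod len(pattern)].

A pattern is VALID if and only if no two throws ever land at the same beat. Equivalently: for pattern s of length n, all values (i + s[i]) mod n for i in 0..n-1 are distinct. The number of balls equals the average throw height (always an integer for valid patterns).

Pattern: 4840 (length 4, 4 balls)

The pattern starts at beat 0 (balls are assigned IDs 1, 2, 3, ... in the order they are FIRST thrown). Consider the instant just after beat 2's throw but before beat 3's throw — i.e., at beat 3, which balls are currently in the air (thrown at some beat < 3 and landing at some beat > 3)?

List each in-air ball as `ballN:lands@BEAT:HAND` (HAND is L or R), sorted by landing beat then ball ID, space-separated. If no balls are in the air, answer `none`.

Answer: ball1:lands@4:L ball3:lands@6:L ball2:lands@9:R

Derivation:
Beat 0 (L): throw ball1 h=4 -> lands@4:L; in-air after throw: [b1@4:L]
Beat 1 (R): throw ball2 h=8 -> lands@9:R; in-air after throw: [b1@4:L b2@9:R]
Beat 2 (L): throw ball3 h=4 -> lands@6:L; in-air after throw: [b1@4:L b3@6:L b2@9:R]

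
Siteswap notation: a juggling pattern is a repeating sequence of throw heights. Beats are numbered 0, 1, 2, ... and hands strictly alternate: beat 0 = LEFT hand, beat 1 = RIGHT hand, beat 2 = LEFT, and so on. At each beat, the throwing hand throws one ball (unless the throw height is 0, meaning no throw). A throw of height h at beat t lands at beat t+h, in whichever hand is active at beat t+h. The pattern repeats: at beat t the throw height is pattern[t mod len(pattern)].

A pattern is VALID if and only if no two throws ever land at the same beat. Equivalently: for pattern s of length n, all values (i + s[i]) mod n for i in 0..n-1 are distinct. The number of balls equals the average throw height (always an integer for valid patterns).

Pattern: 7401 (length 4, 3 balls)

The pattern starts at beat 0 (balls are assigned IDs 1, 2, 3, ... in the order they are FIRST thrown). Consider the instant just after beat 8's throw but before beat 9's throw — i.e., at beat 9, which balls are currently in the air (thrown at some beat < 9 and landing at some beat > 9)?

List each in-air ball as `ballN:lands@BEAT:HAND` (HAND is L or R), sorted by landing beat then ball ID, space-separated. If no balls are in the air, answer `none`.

Beat 0 (L): throw ball1 h=7 -> lands@7:R; in-air after throw: [b1@7:R]
Beat 1 (R): throw ball2 h=4 -> lands@5:R; in-air after throw: [b2@5:R b1@7:R]
Beat 3 (R): throw ball3 h=1 -> lands@4:L; in-air after throw: [b3@4:L b2@5:R b1@7:R]
Beat 4 (L): throw ball3 h=7 -> lands@11:R; in-air after throw: [b2@5:R b1@7:R b3@11:R]
Beat 5 (R): throw ball2 h=4 -> lands@9:R; in-air after throw: [b1@7:R b2@9:R b3@11:R]
Beat 7 (R): throw ball1 h=1 -> lands@8:L; in-air after throw: [b1@8:L b2@9:R b3@11:R]
Beat 8 (L): throw ball1 h=7 -> lands@15:R; in-air after throw: [b2@9:R b3@11:R b1@15:R]
Beat 9 (R): throw ball2 h=4 -> lands@13:R; in-air after throw: [b3@11:R b2@13:R b1@15:R]

Answer: ball3:lands@11:R ball1:lands@15:R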